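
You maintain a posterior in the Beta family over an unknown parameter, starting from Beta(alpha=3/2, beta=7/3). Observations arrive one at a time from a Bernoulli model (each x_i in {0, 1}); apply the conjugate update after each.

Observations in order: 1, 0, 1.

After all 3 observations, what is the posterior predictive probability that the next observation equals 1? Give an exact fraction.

obs 1: x=1 → posterior Beta(5/2, 7/3)
obs 2: x=0 → posterior Beta(5/2, 10/3)
obs 3: x=1 → posterior Beta(7/2, 10/3)

21/41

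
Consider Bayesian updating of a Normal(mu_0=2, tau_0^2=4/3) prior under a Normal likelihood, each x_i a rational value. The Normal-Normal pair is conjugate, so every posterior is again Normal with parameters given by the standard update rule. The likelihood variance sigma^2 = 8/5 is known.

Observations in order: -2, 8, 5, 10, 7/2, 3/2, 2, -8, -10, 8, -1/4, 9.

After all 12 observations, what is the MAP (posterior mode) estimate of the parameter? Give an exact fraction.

obs 1: x=-2 → posterior Normal(2/11, 8/11)
obs 2: x=8 → posterior Normal(21/8, 1/2)
obs 3: x=5 → posterior Normal(67/21, 8/21)
obs 4: x=10 → posterior Normal(9/2, 4/13)
obs 5: x=7/2 → posterior Normal(269/62, 8/31)
obs 6: x=3/2 → posterior Normal(71/18, 2/9)
obs 7: x=2 → posterior Normal(152/41, 8/41)
obs 8: x=-8 → posterior Normal(56/23, 4/23)
obs 9: x=-10 → posterior Normal(62/51, 8/51)
obs 10: x=8 → posterior Normal(51/28, 1/7)
obs 11: x=-1/4 → posterior Normal(403/244, 8/61)
obs 12: x=9 → posterior Normal(53/24, 4/33)

53/24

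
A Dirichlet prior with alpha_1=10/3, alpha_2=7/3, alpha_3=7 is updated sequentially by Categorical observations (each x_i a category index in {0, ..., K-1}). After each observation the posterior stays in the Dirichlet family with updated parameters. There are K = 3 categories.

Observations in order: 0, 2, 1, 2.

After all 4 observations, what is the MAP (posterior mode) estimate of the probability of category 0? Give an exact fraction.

10/41

obs 1: x=0 → posterior Dirichlet(13/3, 7/3, 7)
obs 2: x=2 → posterior Dirichlet(13/3, 7/3, 8)
obs 3: x=1 → posterior Dirichlet(13/3, 10/3, 8)
obs 4: x=2 → posterior Dirichlet(13/3, 10/3, 9)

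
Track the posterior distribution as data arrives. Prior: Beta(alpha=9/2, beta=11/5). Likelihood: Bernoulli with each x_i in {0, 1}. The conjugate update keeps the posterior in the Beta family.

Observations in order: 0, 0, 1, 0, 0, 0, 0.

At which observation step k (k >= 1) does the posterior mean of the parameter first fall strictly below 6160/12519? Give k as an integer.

obs 1: x=0 → posterior Beta(9/2, 16/5)
obs 2: x=0 → posterior Beta(9/2, 21/5)
obs 3: x=1 → posterior Beta(11/2, 21/5)
obs 4: x=0 → posterior Beta(11/2, 26/5)
obs 5: x=0 → posterior Beta(11/2, 31/5)
obs 6: x=0 → posterior Beta(11/2, 36/5)
obs 7: x=0 → posterior Beta(11/2, 41/5)

k = 5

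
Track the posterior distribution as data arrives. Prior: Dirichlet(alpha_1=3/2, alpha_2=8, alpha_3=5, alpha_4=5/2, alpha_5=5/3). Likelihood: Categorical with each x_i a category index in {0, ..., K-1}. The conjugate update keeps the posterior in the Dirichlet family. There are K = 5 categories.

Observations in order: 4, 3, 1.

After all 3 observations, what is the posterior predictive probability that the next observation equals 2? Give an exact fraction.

obs 1: x=4 → posterior Dirichlet(3/2, 8, 5, 5/2, 8/3)
obs 2: x=3 → posterior Dirichlet(3/2, 8, 5, 7/2, 8/3)
obs 3: x=1 → posterior Dirichlet(3/2, 9, 5, 7/2, 8/3)

3/13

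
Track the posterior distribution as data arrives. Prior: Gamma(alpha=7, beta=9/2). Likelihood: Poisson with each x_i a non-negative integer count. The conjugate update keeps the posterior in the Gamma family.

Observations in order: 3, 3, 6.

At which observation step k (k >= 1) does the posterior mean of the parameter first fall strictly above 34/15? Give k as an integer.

k = 3

obs 1: x=3 → posterior Gamma(10, 11/2)
obs 2: x=3 → posterior Gamma(13, 13/2)
obs 3: x=6 → posterior Gamma(19, 15/2)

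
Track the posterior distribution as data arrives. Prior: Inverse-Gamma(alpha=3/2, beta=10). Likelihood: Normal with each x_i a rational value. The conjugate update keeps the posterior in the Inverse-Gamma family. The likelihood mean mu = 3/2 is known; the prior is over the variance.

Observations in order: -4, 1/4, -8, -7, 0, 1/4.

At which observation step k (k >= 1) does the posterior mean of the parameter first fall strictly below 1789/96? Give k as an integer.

obs 1: x=-4 → posterior Inverse-Gamma(2, 201/8)
obs 2: x=1/4 → posterior Inverse-Gamma(5/2, 829/32)
obs 3: x=-8 → posterior Inverse-Gamma(3, 2273/32)
obs 4: x=-7 → posterior Inverse-Gamma(7/2, 3429/32)
obs 5: x=0 → posterior Inverse-Gamma(4, 3465/32)
obs 6: x=1/4 → posterior Inverse-Gamma(9/2, 1745/16)

k = 2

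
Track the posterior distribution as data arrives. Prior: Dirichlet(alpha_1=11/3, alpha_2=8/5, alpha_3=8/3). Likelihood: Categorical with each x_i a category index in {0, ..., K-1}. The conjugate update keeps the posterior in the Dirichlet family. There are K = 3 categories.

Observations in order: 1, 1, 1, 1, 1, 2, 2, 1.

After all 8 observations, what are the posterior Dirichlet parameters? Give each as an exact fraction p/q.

alpha_1=11/3, alpha_2=38/5, alpha_3=14/3

obs 1: x=1 → posterior Dirichlet(11/3, 13/5, 8/3)
obs 2: x=1 → posterior Dirichlet(11/3, 18/5, 8/3)
obs 3: x=1 → posterior Dirichlet(11/3, 23/5, 8/3)
obs 4: x=1 → posterior Dirichlet(11/3, 28/5, 8/3)
obs 5: x=1 → posterior Dirichlet(11/3, 33/5, 8/3)
obs 6: x=2 → posterior Dirichlet(11/3, 33/5, 11/3)
obs 7: x=2 → posterior Dirichlet(11/3, 33/5, 14/3)
obs 8: x=1 → posterior Dirichlet(11/3, 38/5, 14/3)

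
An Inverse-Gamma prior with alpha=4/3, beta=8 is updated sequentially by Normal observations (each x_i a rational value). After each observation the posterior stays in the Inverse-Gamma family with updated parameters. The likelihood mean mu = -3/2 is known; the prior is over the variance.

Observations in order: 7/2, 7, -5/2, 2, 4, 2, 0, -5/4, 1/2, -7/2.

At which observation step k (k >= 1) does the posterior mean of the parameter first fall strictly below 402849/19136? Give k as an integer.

k = 8

obs 1: x=7/2 → posterior Inverse-Gamma(11/6, 41/2)
obs 2: x=7 → posterior Inverse-Gamma(7/3, 453/8)
obs 3: x=-5/2 → posterior Inverse-Gamma(17/6, 457/8)
obs 4: x=2 → posterior Inverse-Gamma(10/3, 253/4)
obs 5: x=4 → posterior Inverse-Gamma(23/6, 627/8)
obs 6: x=2 → posterior Inverse-Gamma(13/3, 169/2)
obs 7: x=0 → posterior Inverse-Gamma(29/6, 685/8)
obs 8: x=-5/4 → posterior Inverse-Gamma(16/3, 2741/32)
obs 9: x=1/2 → posterior Inverse-Gamma(35/6, 2805/32)
obs 10: x=-7/2 → posterior Inverse-Gamma(19/3, 2869/32)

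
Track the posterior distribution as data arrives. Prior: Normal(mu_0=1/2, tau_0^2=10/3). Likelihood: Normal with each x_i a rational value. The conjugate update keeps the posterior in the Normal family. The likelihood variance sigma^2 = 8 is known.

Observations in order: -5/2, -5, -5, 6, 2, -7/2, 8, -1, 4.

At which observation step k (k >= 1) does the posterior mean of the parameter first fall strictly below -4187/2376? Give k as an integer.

k = 3

obs 1: x=-5/2 → posterior Normal(-13/34, 40/17)
obs 2: x=-5 → posterior Normal(-63/44, 20/11)
obs 3: x=-5 → posterior Normal(-113/54, 40/27)
obs 4: x=6 → posterior Normal(-53/64, 5/4)
obs 5: x=2 → posterior Normal(-33/74, 40/37)
obs 6: x=-7/2 → posterior Normal(-17/21, 20/21)
obs 7: x=8 → posterior Normal(6/47, 40/47)
obs 8: x=-1 → posterior Normal(1/52, 10/13)
obs 9: x=4 → posterior Normal(7/19, 40/57)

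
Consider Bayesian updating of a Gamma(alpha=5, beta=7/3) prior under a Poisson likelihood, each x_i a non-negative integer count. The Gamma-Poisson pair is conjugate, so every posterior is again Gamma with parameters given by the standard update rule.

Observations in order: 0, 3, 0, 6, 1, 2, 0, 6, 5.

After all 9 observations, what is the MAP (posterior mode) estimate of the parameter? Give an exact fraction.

obs 1: x=0 → posterior Gamma(5, 10/3)
obs 2: x=3 → posterior Gamma(8, 13/3)
obs 3: x=0 → posterior Gamma(8, 16/3)
obs 4: x=6 → posterior Gamma(14, 19/3)
obs 5: x=1 → posterior Gamma(15, 22/3)
obs 6: x=2 → posterior Gamma(17, 25/3)
obs 7: x=0 → posterior Gamma(17, 28/3)
obs 8: x=6 → posterior Gamma(23, 31/3)
obs 9: x=5 → posterior Gamma(28, 34/3)

81/34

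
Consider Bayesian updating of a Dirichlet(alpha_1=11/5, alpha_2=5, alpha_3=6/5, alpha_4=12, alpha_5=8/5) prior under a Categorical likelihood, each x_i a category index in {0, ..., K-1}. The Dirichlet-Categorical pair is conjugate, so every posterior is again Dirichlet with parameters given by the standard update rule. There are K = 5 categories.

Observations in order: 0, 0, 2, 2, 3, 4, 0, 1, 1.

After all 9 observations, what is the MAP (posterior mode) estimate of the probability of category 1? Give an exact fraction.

3/13

obs 1: x=0 → posterior Dirichlet(16/5, 5, 6/5, 12, 8/5)
obs 2: x=0 → posterior Dirichlet(21/5, 5, 6/5, 12, 8/5)
obs 3: x=2 → posterior Dirichlet(21/5, 5, 11/5, 12, 8/5)
obs 4: x=2 → posterior Dirichlet(21/5, 5, 16/5, 12, 8/5)
obs 5: x=3 → posterior Dirichlet(21/5, 5, 16/5, 13, 8/5)
obs 6: x=4 → posterior Dirichlet(21/5, 5, 16/5, 13, 13/5)
obs 7: x=0 → posterior Dirichlet(26/5, 5, 16/5, 13, 13/5)
obs 8: x=1 → posterior Dirichlet(26/5, 6, 16/5, 13, 13/5)
obs 9: x=1 → posterior Dirichlet(26/5, 7, 16/5, 13, 13/5)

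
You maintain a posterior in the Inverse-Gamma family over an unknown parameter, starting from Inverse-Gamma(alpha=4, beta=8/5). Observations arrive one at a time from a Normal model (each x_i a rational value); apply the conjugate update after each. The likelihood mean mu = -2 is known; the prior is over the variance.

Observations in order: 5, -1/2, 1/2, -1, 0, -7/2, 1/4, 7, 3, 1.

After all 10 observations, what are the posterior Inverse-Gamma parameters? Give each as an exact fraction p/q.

alpha=9, beta=15041/160

obs 1: x=5 → posterior Inverse-Gamma(9/2, 261/10)
obs 2: x=-1/2 → posterior Inverse-Gamma(5, 1089/40)
obs 3: x=1/2 → posterior Inverse-Gamma(11/2, 607/20)
obs 4: x=-1 → posterior Inverse-Gamma(6, 617/20)
obs 5: x=0 → posterior Inverse-Gamma(13/2, 657/20)
obs 6: x=-7/2 → posterior Inverse-Gamma(7, 1359/40)
obs 7: x=1/4 → posterior Inverse-Gamma(15/2, 5841/160)
obs 8: x=7 → posterior Inverse-Gamma(8, 12321/160)
obs 9: x=3 → posterior Inverse-Gamma(17/2, 14321/160)
obs 10: x=1 → posterior Inverse-Gamma(9, 15041/160)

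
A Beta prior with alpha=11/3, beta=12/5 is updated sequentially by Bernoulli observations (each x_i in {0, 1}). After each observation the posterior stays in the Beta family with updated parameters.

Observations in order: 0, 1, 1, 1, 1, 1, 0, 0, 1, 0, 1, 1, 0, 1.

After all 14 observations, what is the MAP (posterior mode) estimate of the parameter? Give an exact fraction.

175/271

obs 1: x=0 → posterior Beta(11/3, 17/5)
obs 2: x=1 → posterior Beta(14/3, 17/5)
obs 3: x=1 → posterior Beta(17/3, 17/5)
obs 4: x=1 → posterior Beta(20/3, 17/5)
obs 5: x=1 → posterior Beta(23/3, 17/5)
obs 6: x=1 → posterior Beta(26/3, 17/5)
obs 7: x=0 → posterior Beta(26/3, 22/5)
obs 8: x=0 → posterior Beta(26/3, 27/5)
obs 9: x=1 → posterior Beta(29/3, 27/5)
obs 10: x=0 → posterior Beta(29/3, 32/5)
obs 11: x=1 → posterior Beta(32/3, 32/5)
obs 12: x=1 → posterior Beta(35/3, 32/5)
obs 13: x=0 → posterior Beta(35/3, 37/5)
obs 14: x=1 → posterior Beta(38/3, 37/5)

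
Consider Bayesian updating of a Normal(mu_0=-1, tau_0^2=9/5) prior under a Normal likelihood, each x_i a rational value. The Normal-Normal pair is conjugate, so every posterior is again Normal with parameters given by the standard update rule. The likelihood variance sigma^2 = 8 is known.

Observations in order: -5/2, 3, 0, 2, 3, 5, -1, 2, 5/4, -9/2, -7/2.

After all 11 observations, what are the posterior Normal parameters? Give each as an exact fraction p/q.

obs 1: x=-5/2 → posterior Normal(-125/98, 72/49)
obs 2: x=3 → posterior Normal(-71/116, 36/29)
obs 3: x=0 → posterior Normal(-71/134, 72/67)
obs 4: x=2 → posterior Normal(-35/152, 18/19)
obs 5: x=3 → posterior Normal(19/170, 72/85)
obs 6: x=5 → posterior Normal(109/188, 36/47)
obs 7: x=-1 → posterior Normal(91/206, 72/103)
obs 8: x=2 → posterior Normal(127/224, 9/14)
obs 9: x=5/4 → posterior Normal(299/484, 72/121)
obs 10: x=-9/2 → posterior Normal(137/520, 36/65)
obs 11: x=-7/2 → posterior Normal(11/556, 72/139)

mu_0=11/556, tau_0^2=72/139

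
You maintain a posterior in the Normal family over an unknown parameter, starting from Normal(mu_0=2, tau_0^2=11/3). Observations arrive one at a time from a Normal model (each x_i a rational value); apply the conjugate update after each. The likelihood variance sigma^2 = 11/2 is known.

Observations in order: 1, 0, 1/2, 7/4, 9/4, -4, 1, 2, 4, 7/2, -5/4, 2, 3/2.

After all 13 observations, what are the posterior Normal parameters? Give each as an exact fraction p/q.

obs 1: x=1 → posterior Normal(8/5, 11/5)
obs 2: x=0 → posterior Normal(8/7, 11/7)
obs 3: x=1/2 → posterior Normal(1, 11/9)
obs 4: x=7/4 → posterior Normal(25/22, 1)
obs 5: x=9/4 → posterior Normal(17/13, 11/13)
obs 6: x=-4 → posterior Normal(3/5, 11/15)
obs 7: x=1 → posterior Normal(11/17, 11/17)
obs 8: x=2 → posterior Normal(15/19, 11/19)
obs 9: x=4 → posterior Normal(23/21, 11/21)
obs 10: x=7/2 → posterior Normal(30/23, 11/23)
obs 11: x=-5/4 → posterior Normal(11/10, 11/25)
obs 12: x=2 → posterior Normal(7/6, 11/27)
obs 13: x=3/2 → posterior Normal(69/58, 11/29)

mu_0=69/58, tau_0^2=11/29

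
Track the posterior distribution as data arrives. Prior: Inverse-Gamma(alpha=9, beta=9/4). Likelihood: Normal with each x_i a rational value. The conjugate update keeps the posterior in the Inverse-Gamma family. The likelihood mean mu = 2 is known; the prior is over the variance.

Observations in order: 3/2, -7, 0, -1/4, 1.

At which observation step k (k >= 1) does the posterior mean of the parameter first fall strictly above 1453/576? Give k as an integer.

obs 1: x=3/2 → posterior Inverse-Gamma(19/2, 19/8)
obs 2: x=-7 → posterior Inverse-Gamma(10, 343/8)
obs 3: x=0 → posterior Inverse-Gamma(21/2, 359/8)
obs 4: x=-1/4 → posterior Inverse-Gamma(11, 1517/32)
obs 5: x=1 → posterior Inverse-Gamma(23/2, 1533/32)

k = 2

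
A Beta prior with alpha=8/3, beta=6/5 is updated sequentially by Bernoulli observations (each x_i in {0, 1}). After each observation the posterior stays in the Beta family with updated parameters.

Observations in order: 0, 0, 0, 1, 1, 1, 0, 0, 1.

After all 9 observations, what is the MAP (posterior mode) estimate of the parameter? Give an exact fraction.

obs 1: x=0 → posterior Beta(8/3, 11/5)
obs 2: x=0 → posterior Beta(8/3, 16/5)
obs 3: x=0 → posterior Beta(8/3, 21/5)
obs 4: x=1 → posterior Beta(11/3, 21/5)
obs 5: x=1 → posterior Beta(14/3, 21/5)
obs 6: x=1 → posterior Beta(17/3, 21/5)
obs 7: x=0 → posterior Beta(17/3, 26/5)
obs 8: x=0 → posterior Beta(17/3, 31/5)
obs 9: x=1 → posterior Beta(20/3, 31/5)

85/163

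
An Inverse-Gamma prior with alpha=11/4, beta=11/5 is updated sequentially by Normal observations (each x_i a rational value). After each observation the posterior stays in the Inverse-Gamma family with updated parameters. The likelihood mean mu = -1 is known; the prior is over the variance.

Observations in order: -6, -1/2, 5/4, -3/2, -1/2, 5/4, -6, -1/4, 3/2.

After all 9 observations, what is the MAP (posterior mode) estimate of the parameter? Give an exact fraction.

obs 1: x=-6 → posterior Inverse-Gamma(13/4, 147/10)
obs 2: x=-1/2 → posterior Inverse-Gamma(15/4, 593/40)
obs 3: x=5/4 → posterior Inverse-Gamma(17/4, 2777/160)
obs 4: x=-3/2 → posterior Inverse-Gamma(19/4, 2797/160)
obs 5: x=-1/2 → posterior Inverse-Gamma(21/4, 2817/160)
obs 6: x=5/4 → posterior Inverse-Gamma(23/4, 1611/80)
obs 7: x=-6 → posterior Inverse-Gamma(25/4, 2611/80)
obs 8: x=-1/4 → posterior Inverse-Gamma(27/4, 5267/160)
obs 9: x=3/2 → posterior Inverse-Gamma(29/4, 5767/160)

5767/1320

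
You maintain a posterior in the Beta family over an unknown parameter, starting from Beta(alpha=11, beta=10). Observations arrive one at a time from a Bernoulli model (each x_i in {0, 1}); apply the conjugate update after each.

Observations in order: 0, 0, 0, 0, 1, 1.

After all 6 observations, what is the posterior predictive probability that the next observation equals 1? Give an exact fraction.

obs 1: x=0 → posterior Beta(11, 11)
obs 2: x=0 → posterior Beta(11, 12)
obs 3: x=0 → posterior Beta(11, 13)
obs 4: x=0 → posterior Beta(11, 14)
obs 5: x=1 → posterior Beta(12, 14)
obs 6: x=1 → posterior Beta(13, 14)

13/27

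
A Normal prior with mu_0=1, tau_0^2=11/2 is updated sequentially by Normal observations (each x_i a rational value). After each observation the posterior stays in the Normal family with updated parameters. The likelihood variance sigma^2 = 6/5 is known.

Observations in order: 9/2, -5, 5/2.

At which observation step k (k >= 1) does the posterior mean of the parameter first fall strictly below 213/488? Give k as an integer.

k = 2

obs 1: x=9/2 → posterior Normal(519/134, 66/67)
obs 2: x=-5 → posterior Normal(-31/244, 33/61)
obs 3: x=5/2 → posterior Normal(122/177, 22/59)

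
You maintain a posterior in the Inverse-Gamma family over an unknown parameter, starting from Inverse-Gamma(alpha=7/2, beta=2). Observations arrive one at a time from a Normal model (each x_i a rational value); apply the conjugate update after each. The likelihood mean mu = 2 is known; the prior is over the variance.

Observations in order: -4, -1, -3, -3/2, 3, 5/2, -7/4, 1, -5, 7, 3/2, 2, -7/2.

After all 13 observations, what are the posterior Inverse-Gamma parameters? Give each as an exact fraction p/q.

obs 1: x=-4 → posterior Inverse-Gamma(4, 20)
obs 2: x=-1 → posterior Inverse-Gamma(9/2, 49/2)
obs 3: x=-3 → posterior Inverse-Gamma(5, 37)
obs 4: x=-3/2 → posterior Inverse-Gamma(11/2, 345/8)
obs 5: x=3 → posterior Inverse-Gamma(6, 349/8)
obs 6: x=5/2 → posterior Inverse-Gamma(13/2, 175/4)
obs 7: x=-7/4 → posterior Inverse-Gamma(7, 1625/32)
obs 8: x=1 → posterior Inverse-Gamma(15/2, 1641/32)
obs 9: x=-5 → posterior Inverse-Gamma(8, 2425/32)
obs 10: x=7 → posterior Inverse-Gamma(17/2, 2825/32)
obs 11: x=3/2 → posterior Inverse-Gamma(9, 2829/32)
obs 12: x=2 → posterior Inverse-Gamma(19/2, 2829/32)
obs 13: x=-7/2 → posterior Inverse-Gamma(10, 3313/32)

alpha=10, beta=3313/32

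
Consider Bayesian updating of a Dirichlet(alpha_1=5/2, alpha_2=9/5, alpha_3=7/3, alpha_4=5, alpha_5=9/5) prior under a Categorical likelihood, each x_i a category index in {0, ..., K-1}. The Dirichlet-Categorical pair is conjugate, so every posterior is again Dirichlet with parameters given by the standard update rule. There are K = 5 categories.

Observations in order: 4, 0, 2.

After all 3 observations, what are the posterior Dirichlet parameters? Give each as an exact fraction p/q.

obs 1: x=4 → posterior Dirichlet(5/2, 9/5, 7/3, 5, 14/5)
obs 2: x=0 → posterior Dirichlet(7/2, 9/5, 7/3, 5, 14/5)
obs 3: x=2 → posterior Dirichlet(7/2, 9/5, 10/3, 5, 14/5)

alpha_1=7/2, alpha_2=9/5, alpha_3=10/3, alpha_4=5, alpha_5=14/5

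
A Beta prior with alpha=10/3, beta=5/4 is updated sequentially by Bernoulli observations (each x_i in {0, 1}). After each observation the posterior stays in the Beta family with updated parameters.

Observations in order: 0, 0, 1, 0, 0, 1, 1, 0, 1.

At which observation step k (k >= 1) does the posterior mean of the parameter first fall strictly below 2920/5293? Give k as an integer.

obs 1: x=0 → posterior Beta(10/3, 9/4)
obs 2: x=0 → posterior Beta(10/3, 13/4)
obs 3: x=1 → posterior Beta(13/3, 13/4)
obs 4: x=0 → posterior Beta(13/3, 17/4)
obs 5: x=0 → posterior Beta(13/3, 21/4)
obs 6: x=1 → posterior Beta(16/3, 21/4)
obs 7: x=1 → posterior Beta(19/3, 21/4)
obs 8: x=0 → posterior Beta(19/3, 25/4)
obs 9: x=1 → posterior Beta(22/3, 25/4)

k = 2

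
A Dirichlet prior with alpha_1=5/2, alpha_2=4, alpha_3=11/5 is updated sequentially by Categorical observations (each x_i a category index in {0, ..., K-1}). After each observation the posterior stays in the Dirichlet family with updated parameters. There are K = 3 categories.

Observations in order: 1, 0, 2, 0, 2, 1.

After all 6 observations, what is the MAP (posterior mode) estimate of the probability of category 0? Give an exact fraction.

obs 1: x=1 → posterior Dirichlet(5/2, 5, 11/5)
obs 2: x=0 → posterior Dirichlet(7/2, 5, 11/5)
obs 3: x=2 → posterior Dirichlet(7/2, 5, 16/5)
obs 4: x=0 → posterior Dirichlet(9/2, 5, 16/5)
obs 5: x=2 → posterior Dirichlet(9/2, 5, 21/5)
obs 6: x=1 → posterior Dirichlet(9/2, 6, 21/5)

35/117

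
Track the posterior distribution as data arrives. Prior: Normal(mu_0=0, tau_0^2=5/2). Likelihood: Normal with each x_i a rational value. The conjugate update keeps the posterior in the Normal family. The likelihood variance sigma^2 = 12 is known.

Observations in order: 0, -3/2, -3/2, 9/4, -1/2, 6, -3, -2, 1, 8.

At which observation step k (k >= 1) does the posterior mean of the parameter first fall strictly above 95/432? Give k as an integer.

k = 6

obs 1: x=0 → posterior Normal(0, 60/29)
obs 2: x=-3/2 → posterior Normal(-15/68, 30/17)
obs 3: x=-3/2 → posterior Normal(-5/13, 20/13)
obs 4: x=9/4 → posterior Normal(-15/176, 15/11)
obs 5: x=-1/2 → posterior Normal(-25/196, 60/49)
obs 6: x=6 → posterior Normal(95/216, 10/9)
obs 7: x=-3 → posterior Normal(35/236, 60/59)
obs 8: x=-2 → posterior Normal(-5/256, 15/16)
obs 9: x=1 → posterior Normal(5/92, 20/23)
obs 10: x=8 → posterior Normal(175/296, 30/37)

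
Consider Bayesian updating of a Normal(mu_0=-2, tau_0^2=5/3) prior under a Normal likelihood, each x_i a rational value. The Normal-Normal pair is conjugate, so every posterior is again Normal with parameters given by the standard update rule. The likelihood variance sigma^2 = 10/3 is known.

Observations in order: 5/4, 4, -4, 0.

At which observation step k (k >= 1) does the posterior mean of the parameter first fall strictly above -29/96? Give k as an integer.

obs 1: x=5/4 → posterior Normal(-11/12, 10/9)
obs 2: x=4 → posterior Normal(5/16, 5/6)
obs 3: x=-4 → posterior Normal(-11/20, 2/3)
obs 4: x=0 → posterior Normal(-11/24, 5/9)

k = 2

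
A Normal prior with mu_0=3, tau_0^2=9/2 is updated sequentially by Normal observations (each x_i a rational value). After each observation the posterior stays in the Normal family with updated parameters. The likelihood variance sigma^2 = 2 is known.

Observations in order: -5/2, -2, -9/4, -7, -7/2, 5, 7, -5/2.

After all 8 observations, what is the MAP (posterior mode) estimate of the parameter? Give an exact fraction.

-231/304

obs 1: x=-5/2 → posterior Normal(-21/26, 18/13)
obs 2: x=-2 → posterior Normal(-57/44, 9/11)
obs 3: x=-9/4 → posterior Normal(-195/124, 18/31)
obs 4: x=-7 → posterior Normal(-447/160, 9/20)
obs 5: x=-7/2 → posterior Normal(-573/196, 18/49)
obs 6: x=5 → posterior Normal(-393/232, 9/29)
obs 7: x=7 → posterior Normal(-141/268, 18/67)
obs 8: x=-5/2 → posterior Normal(-231/304, 9/38)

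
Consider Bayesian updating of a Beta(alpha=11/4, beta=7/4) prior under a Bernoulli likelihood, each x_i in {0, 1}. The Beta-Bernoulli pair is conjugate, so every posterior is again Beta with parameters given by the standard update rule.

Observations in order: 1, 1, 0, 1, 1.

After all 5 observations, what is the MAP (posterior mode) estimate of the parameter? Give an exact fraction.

23/30

obs 1: x=1 → posterior Beta(15/4, 7/4)
obs 2: x=1 → posterior Beta(19/4, 7/4)
obs 3: x=0 → posterior Beta(19/4, 11/4)
obs 4: x=1 → posterior Beta(23/4, 11/4)
obs 5: x=1 → posterior Beta(27/4, 11/4)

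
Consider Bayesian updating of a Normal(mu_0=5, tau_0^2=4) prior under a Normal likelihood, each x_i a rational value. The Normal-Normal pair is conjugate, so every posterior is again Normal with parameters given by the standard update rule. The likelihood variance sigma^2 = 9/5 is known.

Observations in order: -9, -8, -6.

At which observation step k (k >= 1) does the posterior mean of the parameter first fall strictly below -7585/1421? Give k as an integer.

k = 2

obs 1: x=-9 → posterior Normal(-135/29, 36/29)
obs 2: x=-8 → posterior Normal(-295/49, 36/49)
obs 3: x=-6 → posterior Normal(-415/69, 12/23)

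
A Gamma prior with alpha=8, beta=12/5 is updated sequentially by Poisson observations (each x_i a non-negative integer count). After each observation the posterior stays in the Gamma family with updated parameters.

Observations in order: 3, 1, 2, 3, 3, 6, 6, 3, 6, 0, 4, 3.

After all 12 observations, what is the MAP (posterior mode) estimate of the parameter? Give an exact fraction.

235/72

obs 1: x=3 → posterior Gamma(11, 17/5)
obs 2: x=1 → posterior Gamma(12, 22/5)
obs 3: x=2 → posterior Gamma(14, 27/5)
obs 4: x=3 → posterior Gamma(17, 32/5)
obs 5: x=3 → posterior Gamma(20, 37/5)
obs 6: x=6 → posterior Gamma(26, 42/5)
obs 7: x=6 → posterior Gamma(32, 47/5)
obs 8: x=3 → posterior Gamma(35, 52/5)
obs 9: x=6 → posterior Gamma(41, 57/5)
obs 10: x=0 → posterior Gamma(41, 62/5)
obs 11: x=4 → posterior Gamma(45, 67/5)
obs 12: x=3 → posterior Gamma(48, 72/5)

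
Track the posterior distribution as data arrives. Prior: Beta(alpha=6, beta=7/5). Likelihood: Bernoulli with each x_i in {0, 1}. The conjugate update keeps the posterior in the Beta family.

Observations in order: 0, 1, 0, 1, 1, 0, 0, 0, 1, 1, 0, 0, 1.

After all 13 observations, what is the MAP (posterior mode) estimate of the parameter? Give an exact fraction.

55/92

obs 1: x=0 → posterior Beta(6, 12/5)
obs 2: x=1 → posterior Beta(7, 12/5)
obs 3: x=0 → posterior Beta(7, 17/5)
obs 4: x=1 → posterior Beta(8, 17/5)
obs 5: x=1 → posterior Beta(9, 17/5)
obs 6: x=0 → posterior Beta(9, 22/5)
obs 7: x=0 → posterior Beta(9, 27/5)
obs 8: x=0 → posterior Beta(9, 32/5)
obs 9: x=1 → posterior Beta(10, 32/5)
obs 10: x=1 → posterior Beta(11, 32/5)
obs 11: x=0 → posterior Beta(11, 37/5)
obs 12: x=0 → posterior Beta(11, 42/5)
obs 13: x=1 → posterior Beta(12, 42/5)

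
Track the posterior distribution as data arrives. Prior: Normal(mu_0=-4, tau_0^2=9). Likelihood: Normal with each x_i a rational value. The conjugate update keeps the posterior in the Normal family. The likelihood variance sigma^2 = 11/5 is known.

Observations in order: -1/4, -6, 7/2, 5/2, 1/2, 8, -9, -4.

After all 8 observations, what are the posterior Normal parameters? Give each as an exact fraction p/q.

obs 1: x=-1/4 → posterior Normal(-221/224, 99/56)
obs 2: x=-6 → posterior Normal(-1301/404, 99/101)
obs 3: x=7/2 → posterior Normal(-671/584, 99/146)
obs 4: x=5/2 → posterior Normal(-221/764, 99/191)
obs 5: x=1/2 → posterior Normal(-131/944, 99/236)
obs 6: x=8 → posterior Normal(1309/1124, 99/281)
obs 7: x=-9 → posterior Normal(-311/1304, 99/326)
obs 8: x=-4 → posterior Normal(-1031/1484, 99/371)

mu_0=-1031/1484, tau_0^2=99/371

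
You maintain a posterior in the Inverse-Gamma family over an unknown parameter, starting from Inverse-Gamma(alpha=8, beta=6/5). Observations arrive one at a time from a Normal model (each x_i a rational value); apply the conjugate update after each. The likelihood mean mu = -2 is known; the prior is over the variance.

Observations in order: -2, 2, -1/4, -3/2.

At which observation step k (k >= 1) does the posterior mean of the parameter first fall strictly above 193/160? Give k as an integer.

k = 3

obs 1: x=-2 → posterior Inverse-Gamma(17/2, 6/5)
obs 2: x=2 → posterior Inverse-Gamma(9, 46/5)
obs 3: x=-1/4 → posterior Inverse-Gamma(19/2, 1717/160)
obs 4: x=-3/2 → posterior Inverse-Gamma(10, 1737/160)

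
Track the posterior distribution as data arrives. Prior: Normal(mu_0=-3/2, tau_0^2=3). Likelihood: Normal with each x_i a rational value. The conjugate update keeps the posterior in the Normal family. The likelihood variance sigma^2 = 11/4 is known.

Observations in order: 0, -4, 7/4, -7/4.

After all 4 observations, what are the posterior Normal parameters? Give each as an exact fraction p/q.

mu_0=-129/118, tau_0^2=33/59

obs 1: x=0 → posterior Normal(-33/46, 33/23)
obs 2: x=-4 → posterior Normal(-129/70, 33/35)
obs 3: x=7/4 → posterior Normal(-87/94, 33/47)
obs 4: x=-7/4 → posterior Normal(-129/118, 33/59)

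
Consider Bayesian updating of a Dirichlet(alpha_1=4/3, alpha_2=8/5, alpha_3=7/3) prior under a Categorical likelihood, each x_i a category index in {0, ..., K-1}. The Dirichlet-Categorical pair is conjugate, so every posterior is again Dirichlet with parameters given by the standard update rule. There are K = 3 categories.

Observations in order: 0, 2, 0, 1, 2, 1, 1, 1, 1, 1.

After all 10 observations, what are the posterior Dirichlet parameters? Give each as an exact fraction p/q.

alpha_1=10/3, alpha_2=38/5, alpha_3=13/3

obs 1: x=0 → posterior Dirichlet(7/3, 8/5, 7/3)
obs 2: x=2 → posterior Dirichlet(7/3, 8/5, 10/3)
obs 3: x=0 → posterior Dirichlet(10/3, 8/5, 10/3)
obs 4: x=1 → posterior Dirichlet(10/3, 13/5, 10/3)
obs 5: x=2 → posterior Dirichlet(10/3, 13/5, 13/3)
obs 6: x=1 → posterior Dirichlet(10/3, 18/5, 13/3)
obs 7: x=1 → posterior Dirichlet(10/3, 23/5, 13/3)
obs 8: x=1 → posterior Dirichlet(10/3, 28/5, 13/3)
obs 9: x=1 → posterior Dirichlet(10/3, 33/5, 13/3)
obs 10: x=1 → posterior Dirichlet(10/3, 38/5, 13/3)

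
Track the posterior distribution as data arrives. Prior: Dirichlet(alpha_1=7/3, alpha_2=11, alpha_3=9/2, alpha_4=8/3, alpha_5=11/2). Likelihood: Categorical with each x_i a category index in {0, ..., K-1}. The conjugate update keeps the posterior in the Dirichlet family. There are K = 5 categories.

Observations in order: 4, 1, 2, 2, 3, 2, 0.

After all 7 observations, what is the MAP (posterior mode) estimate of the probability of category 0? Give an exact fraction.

obs 1: x=4 → posterior Dirichlet(7/3, 11, 9/2, 8/3, 13/2)
obs 2: x=1 → posterior Dirichlet(7/3, 12, 9/2, 8/3, 13/2)
obs 3: x=2 → posterior Dirichlet(7/3, 12, 11/2, 8/3, 13/2)
obs 4: x=2 → posterior Dirichlet(7/3, 12, 13/2, 8/3, 13/2)
obs 5: x=3 → posterior Dirichlet(7/3, 12, 13/2, 11/3, 13/2)
obs 6: x=2 → posterior Dirichlet(7/3, 12, 15/2, 11/3, 13/2)
obs 7: x=0 → posterior Dirichlet(10/3, 12, 15/2, 11/3, 13/2)

1/12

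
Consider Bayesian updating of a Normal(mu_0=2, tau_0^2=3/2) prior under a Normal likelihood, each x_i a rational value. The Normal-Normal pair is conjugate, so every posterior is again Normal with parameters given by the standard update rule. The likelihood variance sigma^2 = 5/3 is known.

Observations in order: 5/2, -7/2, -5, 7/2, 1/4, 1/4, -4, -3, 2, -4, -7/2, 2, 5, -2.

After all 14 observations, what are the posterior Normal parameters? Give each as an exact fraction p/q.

mu_0=-131/272, tau_0^2=15/136

obs 1: x=5/2 → posterior Normal(85/38, 15/19)
obs 2: x=-7/2 → posterior Normal(11/28, 15/28)
obs 3: x=-5 → posterior Normal(-34/37, 15/37)
obs 4: x=7/2 → posterior Normal(-5/92, 15/46)
obs 5: x=1/4 → posterior Normal(-1/220, 3/11)
obs 6: x=1/4 → posterior Normal(1/32, 15/64)
obs 7: x=-4 → posterior Normal(-34/73, 15/73)
obs 8: x=-3 → posterior Normal(-61/82, 15/82)
obs 9: x=2 → posterior Normal(-43/91, 15/91)
obs 10: x=-4 → posterior Normal(-79/100, 3/20)
obs 11: x=-7/2 → posterior Normal(-221/218, 15/109)
obs 12: x=2 → posterior Normal(-185/236, 15/118)
obs 13: x=5 → posterior Normal(-95/254, 15/127)
obs 14: x=-2 → posterior Normal(-131/272, 15/136)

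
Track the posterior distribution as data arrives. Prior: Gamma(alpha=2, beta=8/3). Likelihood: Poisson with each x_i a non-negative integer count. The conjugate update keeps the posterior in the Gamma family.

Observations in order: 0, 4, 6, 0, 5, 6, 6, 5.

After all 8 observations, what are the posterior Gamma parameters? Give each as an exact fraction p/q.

alpha=34, beta=32/3

obs 1: x=0 → posterior Gamma(2, 11/3)
obs 2: x=4 → posterior Gamma(6, 14/3)
obs 3: x=6 → posterior Gamma(12, 17/3)
obs 4: x=0 → posterior Gamma(12, 20/3)
obs 5: x=5 → posterior Gamma(17, 23/3)
obs 6: x=6 → posterior Gamma(23, 26/3)
obs 7: x=6 → posterior Gamma(29, 29/3)
obs 8: x=5 → posterior Gamma(34, 32/3)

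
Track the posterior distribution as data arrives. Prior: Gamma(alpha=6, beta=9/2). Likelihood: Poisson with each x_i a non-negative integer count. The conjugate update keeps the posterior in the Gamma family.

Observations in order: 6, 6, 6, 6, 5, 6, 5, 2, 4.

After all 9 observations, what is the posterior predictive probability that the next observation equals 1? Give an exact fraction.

obs 1: x=6 → posterior Gamma(12, 11/2)
obs 2: x=6 → posterior Gamma(18, 13/2)
obs 3: x=6 → posterior Gamma(24, 15/2)
obs 4: x=6 → posterior Gamma(30, 17/2)
obs 5: x=5 → posterior Gamma(35, 19/2)
obs 6: x=6 → posterior Gamma(41, 21/2)
obs 7: x=5 → posterior Gamma(46, 23/2)
obs 8: x=2 → posterior Gamma(48, 25/2)
obs 9: x=4 → posterior Gamma(52, 27/2)

28051046981423186579259114522357832775641644579147236982772020872357345246184/321435536406849689643112684158541939250610292076895824096294534975472468513389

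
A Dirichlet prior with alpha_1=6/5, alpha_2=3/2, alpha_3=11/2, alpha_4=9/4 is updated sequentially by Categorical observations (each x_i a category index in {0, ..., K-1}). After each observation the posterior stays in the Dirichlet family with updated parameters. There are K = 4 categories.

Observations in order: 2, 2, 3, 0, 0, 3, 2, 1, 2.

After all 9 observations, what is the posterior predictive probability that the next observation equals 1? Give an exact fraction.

obs 1: x=2 → posterior Dirichlet(6/5, 3/2, 13/2, 9/4)
obs 2: x=2 → posterior Dirichlet(6/5, 3/2, 15/2, 9/4)
obs 3: x=3 → posterior Dirichlet(6/5, 3/2, 15/2, 13/4)
obs 4: x=0 → posterior Dirichlet(11/5, 3/2, 15/2, 13/4)
obs 5: x=0 → posterior Dirichlet(16/5, 3/2, 15/2, 13/4)
obs 6: x=3 → posterior Dirichlet(16/5, 3/2, 15/2, 17/4)
obs 7: x=2 → posterior Dirichlet(16/5, 3/2, 17/2, 17/4)
obs 8: x=1 → posterior Dirichlet(16/5, 5/2, 17/2, 17/4)
obs 9: x=2 → posterior Dirichlet(16/5, 5/2, 19/2, 17/4)

50/389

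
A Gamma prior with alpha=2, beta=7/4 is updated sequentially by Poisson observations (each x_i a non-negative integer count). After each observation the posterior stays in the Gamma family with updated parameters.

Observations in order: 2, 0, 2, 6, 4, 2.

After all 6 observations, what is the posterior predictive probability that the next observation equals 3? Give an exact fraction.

obs 1: x=2 → posterior Gamma(4, 11/4)
obs 2: x=0 → posterior Gamma(4, 15/4)
obs 3: x=2 → posterior Gamma(6, 19/4)
obs 4: x=6 → posterior Gamma(12, 23/4)
obs 5: x=4 → posterior Gamma(16, 27/4)
obs 6: x=2 → posterior Gamma(18, 31/4)

10200590423026065202363572156672/53267084511116409969329833984375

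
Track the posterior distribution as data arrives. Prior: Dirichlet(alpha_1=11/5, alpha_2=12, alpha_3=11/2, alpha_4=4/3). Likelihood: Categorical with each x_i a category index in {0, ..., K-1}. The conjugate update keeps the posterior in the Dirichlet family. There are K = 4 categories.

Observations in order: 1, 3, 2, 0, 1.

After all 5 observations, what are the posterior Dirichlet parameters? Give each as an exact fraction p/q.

obs 1: x=1 → posterior Dirichlet(11/5, 13, 11/2, 4/3)
obs 2: x=3 → posterior Dirichlet(11/5, 13, 11/2, 7/3)
obs 3: x=2 → posterior Dirichlet(11/5, 13, 13/2, 7/3)
obs 4: x=0 → posterior Dirichlet(16/5, 13, 13/2, 7/3)
obs 5: x=1 → posterior Dirichlet(16/5, 14, 13/2, 7/3)

alpha_1=16/5, alpha_2=14, alpha_3=13/2, alpha_4=7/3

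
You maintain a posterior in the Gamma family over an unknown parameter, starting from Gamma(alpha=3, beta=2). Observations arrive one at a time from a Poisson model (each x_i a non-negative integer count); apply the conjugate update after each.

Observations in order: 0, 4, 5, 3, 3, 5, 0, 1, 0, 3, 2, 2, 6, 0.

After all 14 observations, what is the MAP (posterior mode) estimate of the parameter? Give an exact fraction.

9/4

obs 1: x=0 → posterior Gamma(3, 3)
obs 2: x=4 → posterior Gamma(7, 4)
obs 3: x=5 → posterior Gamma(12, 5)
obs 4: x=3 → posterior Gamma(15, 6)
obs 5: x=3 → posterior Gamma(18, 7)
obs 6: x=5 → posterior Gamma(23, 8)
obs 7: x=0 → posterior Gamma(23, 9)
obs 8: x=1 → posterior Gamma(24, 10)
obs 9: x=0 → posterior Gamma(24, 11)
obs 10: x=3 → posterior Gamma(27, 12)
obs 11: x=2 → posterior Gamma(29, 13)
obs 12: x=2 → posterior Gamma(31, 14)
obs 13: x=6 → posterior Gamma(37, 15)
obs 14: x=0 → posterior Gamma(37, 16)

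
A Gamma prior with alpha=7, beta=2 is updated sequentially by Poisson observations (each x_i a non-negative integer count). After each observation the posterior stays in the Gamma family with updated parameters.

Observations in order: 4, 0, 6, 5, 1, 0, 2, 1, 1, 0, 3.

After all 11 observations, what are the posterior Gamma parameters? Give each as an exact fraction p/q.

obs 1: x=4 → posterior Gamma(11, 3)
obs 2: x=0 → posterior Gamma(11, 4)
obs 3: x=6 → posterior Gamma(17, 5)
obs 4: x=5 → posterior Gamma(22, 6)
obs 5: x=1 → posterior Gamma(23, 7)
obs 6: x=0 → posterior Gamma(23, 8)
obs 7: x=2 → posterior Gamma(25, 9)
obs 8: x=1 → posterior Gamma(26, 10)
obs 9: x=1 → posterior Gamma(27, 11)
obs 10: x=0 → posterior Gamma(27, 12)
obs 11: x=3 → posterior Gamma(30, 13)

alpha=30, beta=13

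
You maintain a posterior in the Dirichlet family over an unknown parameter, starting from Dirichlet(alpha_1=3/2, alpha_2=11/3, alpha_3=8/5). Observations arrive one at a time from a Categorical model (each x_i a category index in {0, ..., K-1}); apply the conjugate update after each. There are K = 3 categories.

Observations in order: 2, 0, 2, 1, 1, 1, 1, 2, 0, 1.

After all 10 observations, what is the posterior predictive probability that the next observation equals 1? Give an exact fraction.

obs 1: x=2 → posterior Dirichlet(3/2, 11/3, 13/5)
obs 2: x=0 → posterior Dirichlet(5/2, 11/3, 13/5)
obs 3: x=2 → posterior Dirichlet(5/2, 11/3, 18/5)
obs 4: x=1 → posterior Dirichlet(5/2, 14/3, 18/5)
obs 5: x=1 → posterior Dirichlet(5/2, 17/3, 18/5)
obs 6: x=1 → posterior Dirichlet(5/2, 20/3, 18/5)
obs 7: x=1 → posterior Dirichlet(5/2, 23/3, 18/5)
obs 8: x=2 → posterior Dirichlet(5/2, 23/3, 23/5)
obs 9: x=0 → posterior Dirichlet(7/2, 23/3, 23/5)
obs 10: x=1 → posterior Dirichlet(7/2, 26/3, 23/5)

260/503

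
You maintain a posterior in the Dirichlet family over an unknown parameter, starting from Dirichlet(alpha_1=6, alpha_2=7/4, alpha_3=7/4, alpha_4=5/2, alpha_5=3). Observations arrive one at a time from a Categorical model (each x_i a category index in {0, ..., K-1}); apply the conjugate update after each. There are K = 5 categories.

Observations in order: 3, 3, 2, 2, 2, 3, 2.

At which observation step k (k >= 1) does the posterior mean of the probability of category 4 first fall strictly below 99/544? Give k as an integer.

obs 1: x=3 → posterior Dirichlet(6, 7/4, 7/4, 7/2, 3)
obs 2: x=3 → posterior Dirichlet(6, 7/4, 7/4, 9/2, 3)
obs 3: x=2 → posterior Dirichlet(6, 7/4, 11/4, 9/2, 3)
obs 4: x=2 → posterior Dirichlet(6, 7/4, 15/4, 9/2, 3)
obs 5: x=2 → posterior Dirichlet(6, 7/4, 19/4, 9/2, 3)
obs 6: x=3 → posterior Dirichlet(6, 7/4, 19/4, 11/2, 3)
obs 7: x=2 → posterior Dirichlet(6, 7/4, 23/4, 11/2, 3)

k = 2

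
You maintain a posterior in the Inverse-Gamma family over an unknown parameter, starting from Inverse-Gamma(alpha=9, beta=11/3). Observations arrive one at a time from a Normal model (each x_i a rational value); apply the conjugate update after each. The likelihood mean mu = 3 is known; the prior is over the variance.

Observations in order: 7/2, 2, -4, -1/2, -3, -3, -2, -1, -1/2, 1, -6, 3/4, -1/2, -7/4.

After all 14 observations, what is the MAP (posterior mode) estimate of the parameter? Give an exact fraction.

7679/816

obs 1: x=7/2 → posterior Inverse-Gamma(19/2, 91/24)
obs 2: x=2 → posterior Inverse-Gamma(10, 103/24)
obs 3: x=-4 → posterior Inverse-Gamma(21/2, 691/24)
obs 4: x=-1/2 → posterior Inverse-Gamma(11, 419/12)
obs 5: x=-3 → posterior Inverse-Gamma(23/2, 635/12)
obs 6: x=-3 → posterior Inverse-Gamma(12, 851/12)
obs 7: x=-2 → posterior Inverse-Gamma(25/2, 1001/12)
obs 8: x=-1 → posterior Inverse-Gamma(13, 1097/12)
obs 9: x=-1/2 → posterior Inverse-Gamma(27/2, 2341/24)
obs 10: x=1 → posterior Inverse-Gamma(14, 2389/24)
obs 11: x=-6 → posterior Inverse-Gamma(29/2, 3361/24)
obs 12: x=3/4 → posterior Inverse-Gamma(15, 13687/96)
obs 13: x=-1/2 → posterior Inverse-Gamma(31/2, 14275/96)
obs 14: x=-7/4 → posterior Inverse-Gamma(16, 7679/48)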